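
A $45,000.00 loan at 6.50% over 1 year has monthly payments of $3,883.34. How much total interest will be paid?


Total paid over the life of the loan = PMT × n.
Total paid = $3,883.34 × 12 = $46,600.08
Total interest = total paid − principal = $46,600.08 − $45,000.00 = $1,600.08

Total interest = (PMT × n) - PV = $1,600.08


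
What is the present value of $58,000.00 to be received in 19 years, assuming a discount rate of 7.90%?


Present value formula: PV = FV / (1 + r)^t
PV = $58,000.00 / (1 + 0.079)^19
PV = $58,000.00 / 4.240406
PV = $13,677.94

PV = FV / (1 + r)^t = $13,677.94


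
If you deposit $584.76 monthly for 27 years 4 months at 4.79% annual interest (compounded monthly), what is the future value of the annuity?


Future value of an ordinary annuity: FV = PMT × ((1 + r)^n − 1) / r
Monthly rate r = 0.0479/12 ≈ 0.00399167, n = 328
FV = $584.76 × ((1 + 0.0479/12)^328 − 1) / (0.0479/12)
FV = $584.76 × 674.860376
FV = $394,631.35

FV = PMT × ((1+r)^n - 1)/r = $394,631.35


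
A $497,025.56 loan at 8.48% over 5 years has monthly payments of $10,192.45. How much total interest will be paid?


Total paid over the life of the loan = PMT × n.
Total paid = $10,192.45 × 60 = $611,547.00
Total interest = total paid − principal = $611,547.00 − $497,025.56 = $114,521.44

Total interest = (PMT × n) - PV = $114,521.44


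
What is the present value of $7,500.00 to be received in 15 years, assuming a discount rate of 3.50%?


Present value formula: PV = FV / (1 + r)^t
PV = $7,500.00 / (1 + 0.035)^15
PV = $7,500.00 / 1.675349
PV = $4,476.68

PV = FV / (1 + r)^t = $4,476.68


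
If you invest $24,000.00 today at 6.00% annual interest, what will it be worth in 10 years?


Future value formula: FV = PV × (1 + r)^t
FV = $24,000.00 × (1 + 0.06)^10
FV = $24,000.00 × 1.7908477
FV = $42,980.34

FV = PV × (1 + r)^t = $42,980.34


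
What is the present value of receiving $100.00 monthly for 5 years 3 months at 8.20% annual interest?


Present value of an ordinary annuity: PV = PMT × (1 − (1 + r)^(−n)) / r
Monthly rate r = 0.082/12 ≈ 0.00683333, n = 63
PV = $100.00 × (1 − (1 + 0.082/12)^(−63)) / (0.082/12)
PV = $100.00 × 51.053177
PV = $5,105.32

PV = PMT × (1-(1+r)^(-n))/r = $5,105.32


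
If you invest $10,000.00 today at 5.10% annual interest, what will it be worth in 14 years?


Future value formula: FV = PV × (1 + r)^t
FV = $10,000.00 × (1 + 0.051)^14
FV = $10,000.00 × 2.006495
FV = $20,064.95

FV = PV × (1 + r)^t = $20,064.95


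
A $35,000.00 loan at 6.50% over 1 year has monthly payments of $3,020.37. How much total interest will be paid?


Total paid over the life of the loan = PMT × n.
Total paid = $3,020.37 × 12 = $36,244.44
Total interest = total paid − principal = $36,244.44 − $35,000.00 = $1,244.44

Total interest = (PMT × n) - PV = $1,244.44


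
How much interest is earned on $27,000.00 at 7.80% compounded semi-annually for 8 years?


Compound interest earned = final amount − principal.
A = P(1 + r/n)^(nt) = $27,000.00 × (1 + 0.078/2)^(2 × 8) = $49,798.07
Interest = A − P = $49,798.07 − $27,000.00 = $22,798.07

Interest = A - P = $22,798.07


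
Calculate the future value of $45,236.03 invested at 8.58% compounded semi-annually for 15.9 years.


Compound interest formula: A = P(1 + r/n)^(nt)
A = $45,236.03 × (1 + 0.0858/2)^(2 × 15.9)
Growth factor: (1 + 0.0858/2)^31.8 = 3.8029168
A = $45,236.03 × 3.8029168
A = $172,028.86

A = P(1 + r/n)^(nt) = $172,028.86


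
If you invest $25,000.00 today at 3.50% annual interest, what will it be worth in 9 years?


Future value formula: FV = PV × (1 + r)^t
FV = $25,000.00 × (1 + 0.035)^9
FV = $25,000.00 × 1.36289735
FV = $34,072.43

FV = PV × (1 + r)^t = $34,072.43


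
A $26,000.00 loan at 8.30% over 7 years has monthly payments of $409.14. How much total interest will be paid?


Total paid over the life of the loan = PMT × n.
Total paid = $409.14 × 84 = $34,367.76
Total interest = total paid − principal = $34,367.76 − $26,000.00 = $8,367.76

Total interest = (PMT × n) - PV = $8,367.76


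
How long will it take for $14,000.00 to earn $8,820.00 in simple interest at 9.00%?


Rearrange the simple interest formula for t:
I = P × r × t  ⇒  t = I / (P × r)
t = $8,820.00 / ($14,000.00 × 0.09)
t = 7

t = I/(P×r) = 7 years


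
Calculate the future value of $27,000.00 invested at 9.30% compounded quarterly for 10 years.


Compound interest formula: A = P(1 + r/n)^(nt)
A = $27,000.00 × (1 + 0.093/4)^(4 × 10)
Growth factor: (1 + 0.093/4)^40 = 2.5076685
A = $27,000.00 × 2.5076685
A = $67,707.05

A = P(1 + r/n)^(nt) = $67,707.05


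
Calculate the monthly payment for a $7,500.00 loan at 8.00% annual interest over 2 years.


Loan payment formula: PMT = PV × r / (1 − (1 + r)^(−n))
Monthly rate r = 0.08/12 ≈ 0.00666667, n = 24 months
Denominator: 1 − (1 + 0.08/12)^(−24) = 0.147404
PMT = $7,500.00 × (0.08/12) / 0.147404
PMT = $339.20 per month

PMT = PV × r / (1-(1+r)^(-n)) = $339.20/month


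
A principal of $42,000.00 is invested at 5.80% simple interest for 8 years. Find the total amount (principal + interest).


Total amount formula: A = P(1 + rt) = P + P·r·t
Interest: I = P × r × t = $42,000.00 × 0.058 × 8 = $19,488.00
A = P + I = $42,000.00 + $19,488.00 = $61,488.00

A = P + I = P(1 + rt) = $61,488.00


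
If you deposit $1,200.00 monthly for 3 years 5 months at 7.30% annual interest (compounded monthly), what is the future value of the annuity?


Future value of an ordinary annuity: FV = PMT × ((1 + r)^n − 1) / r
Monthly rate r = 0.073/12 ≈ 0.00608333, n = 41
FV = $1,200.00 × ((1 + 0.073/12)^41 − 1) / (0.073/12)
FV = $1,200.00 × 46.406691
FV = $55,688.03

FV = PMT × ((1+r)^n - 1)/r = $55,688.03


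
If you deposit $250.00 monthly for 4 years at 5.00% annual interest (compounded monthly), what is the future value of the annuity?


Future value of an ordinary annuity: FV = PMT × ((1 + r)^n − 1) / r
Monthly rate r = 0.05/12 ≈ 0.00416667, n = 48
FV = $250.00 × ((1 + 0.05/12)^48 − 1) / (0.05/12)
FV = $250.00 × 53.014885
FV = $13,253.72

FV = PMT × ((1+r)^n - 1)/r = $13,253.72


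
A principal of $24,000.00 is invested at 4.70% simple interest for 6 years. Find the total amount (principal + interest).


Total amount formula: A = P(1 + rt) = P + P·r·t
Interest: I = P × r × t = $24,000.00 × 0.047 × 6 = $6,768.00
A = P + I = $24,000.00 + $6,768.00 = $30,768.00

A = P + I = P(1 + rt) = $30,768.00


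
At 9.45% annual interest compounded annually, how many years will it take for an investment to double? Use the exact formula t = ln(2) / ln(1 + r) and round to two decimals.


Doubling condition: (1 + r)^t = 2
Take ln of both sides: t × ln(1 + r) = ln(2)
t = ln(2) / ln(1 + r)
t = 0.693147 / 0.090298
t = 7.68

t = ln(2) / ln(1 + r) = 7.68 years


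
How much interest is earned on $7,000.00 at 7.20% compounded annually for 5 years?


Compound interest earned = final amount − principal.
A = P(1 + r/n)^(nt) = $7,000.00 × (1 + 0.072/1)^(1 × 5) = $9,909.96
Interest = A − P = $9,909.96 − $7,000.00 = $2,909.96

Interest = A - P = $2,909.96


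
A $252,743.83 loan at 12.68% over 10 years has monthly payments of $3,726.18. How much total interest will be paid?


Total paid over the life of the loan = PMT × n.
Total paid = $3,726.18 × 120 = $447,141.60
Total interest = total paid − principal = $447,141.60 − $252,743.83 = $194,397.77

Total interest = (PMT × n) - PV = $194,397.77


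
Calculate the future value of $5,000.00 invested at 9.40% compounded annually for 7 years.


Compound interest formula: A = P(1 + r/n)^(nt)
A = $5,000.00 × (1 + 0.094/1)^(1 × 7)
Growth factor: (1 + 0.094/1)^7 = 1.875518
A = $5,000.00 × 1.875518
A = $9,377.59

A = P(1 + r/n)^(nt) = $9,377.59


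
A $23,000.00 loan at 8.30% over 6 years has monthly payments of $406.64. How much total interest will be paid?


Total paid over the life of the loan = PMT × n.
Total paid = $406.64 × 72 = $29,278.08
Total interest = total paid − principal = $29,278.08 − $23,000.00 = $6,278.08

Total interest = (PMT × n) - PV = $6,278.08


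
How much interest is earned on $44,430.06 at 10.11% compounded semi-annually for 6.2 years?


Compound interest earned = final amount − principal.
A = P(1 + r/n)^(nt) = $44,430.06 × (1 + 0.1011/2)^(2 × 6.2) = $81,892.54
Interest = A − P = $81,892.54 − $44,430.06 = $37,462.48

Interest = A - P = $37,462.48


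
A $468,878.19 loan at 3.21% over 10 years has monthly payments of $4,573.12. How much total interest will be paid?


Total paid over the life of the loan = PMT × n.
Total paid = $4,573.12 × 120 = $548,774.40
Total interest = total paid − principal = $548,774.40 − $468,878.19 = $79,896.21

Total interest = (PMT × n) - PV = $79,896.21


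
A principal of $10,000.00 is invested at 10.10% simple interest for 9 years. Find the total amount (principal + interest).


Total amount formula: A = P(1 + rt) = P + P·r·t
Interest: I = P × r × t = $10,000.00 × 0.101 × 9 = $9,090.00
A = P + I = $10,000.00 + $9,090.00 = $19,090.00

A = P + I = P(1 + rt) = $19,090.00


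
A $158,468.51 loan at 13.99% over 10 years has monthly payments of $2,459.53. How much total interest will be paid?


Total paid over the life of the loan = PMT × n.
Total paid = $2,459.53 × 120 = $295,143.60
Total interest = total paid − principal = $295,143.60 − $158,468.51 = $136,675.09

Total interest = (PMT × n) - PV = $136,675.09


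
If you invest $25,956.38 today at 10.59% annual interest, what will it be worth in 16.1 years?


Future value formula: FV = PV × (1 + r)^t
FV = $25,956.38 × (1 + 0.1059)^16.1
FV = $25,956.38 × 5.0562125
FV = $131,240.97

FV = PV × (1 + r)^t = $131,240.97


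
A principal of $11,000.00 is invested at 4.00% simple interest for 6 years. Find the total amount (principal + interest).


Total amount formula: A = P(1 + rt) = P + P·r·t
Interest: I = P × r × t = $11,000.00 × 0.04 × 6 = $2,640.00
A = P + I = $11,000.00 + $2,640.00 = $13,640.00

A = P + I = P(1 + rt) = $13,640.00


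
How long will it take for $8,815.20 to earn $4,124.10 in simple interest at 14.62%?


Rearrange the simple interest formula for t:
I = P × r × t  ⇒  t = I / (P × r)
t = $4,124.10 / ($8,815.20 × 0.1462)
t = 3.2

t = I/(P×r) = 3.2 years


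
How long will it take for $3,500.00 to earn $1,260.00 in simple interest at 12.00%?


Rearrange the simple interest formula for t:
I = P × r × t  ⇒  t = I / (P × r)
t = $1,260.00 / ($3,500.00 × 0.12)
t = 3

t = I/(P×r) = 3 years


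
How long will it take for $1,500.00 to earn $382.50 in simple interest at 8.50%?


Rearrange the simple interest formula for t:
I = P × r × t  ⇒  t = I / (P × r)
t = $382.50 / ($1,500.00 × 0.085)
t = 3

t = I/(P×r) = 3 years


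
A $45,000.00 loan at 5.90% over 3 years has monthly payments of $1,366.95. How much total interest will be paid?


Total paid over the life of the loan = PMT × n.
Total paid = $1,366.95 × 36 = $49,210.20
Total interest = total paid − principal = $49,210.20 − $45,000.00 = $4,210.20

Total interest = (PMT × n) - PV = $4,210.20


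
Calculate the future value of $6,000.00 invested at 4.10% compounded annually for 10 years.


Compound interest formula: A = P(1 + r/n)^(nt)
A = $6,000.00 × (1 + 0.041/1)^(1 × 10)
Growth factor: (1 + 0.041/1)^10 = 1.494539
A = $6,000.00 × 1.494539
A = $8,967.23

A = P(1 + r/n)^(nt) = $8,967.23


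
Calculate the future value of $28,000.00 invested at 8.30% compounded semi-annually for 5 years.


Compound interest formula: A = P(1 + r/n)^(nt)
A = $28,000.00 × (1 + 0.083/2)^(2 × 5)
Growth factor: (1 + 0.083/2)^10 = 1.5017331
A = $28,000.00 × 1.5017331
A = $42,048.53

A = P(1 + r/n)^(nt) = $42,048.53


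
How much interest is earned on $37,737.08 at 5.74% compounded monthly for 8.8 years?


Compound interest earned = final amount − principal.
A = P(1 + r/n)^(nt) = $37,737.08 × (1 + 0.0574/12)^(12 × 8.8) = $62,462.03
Interest = A − P = $62,462.03 − $37,737.08 = $24,724.95

Interest = A - P = $24,724.95


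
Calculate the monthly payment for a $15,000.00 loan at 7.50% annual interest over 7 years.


Loan payment formula: PMT = PV × r / (1 − (1 + r)^(−n))
Monthly rate r = 0.075/12 = 0.00625, n = 84 months
Denominator: 1 − (1 + 0.075/12)^(−84) = 0.407477
PMT = $15,000.00 × (0.075/12) / 0.407477
PMT = $230.07 per month

PMT = PV × r / (1-(1+r)^(-n)) = $230.07/month


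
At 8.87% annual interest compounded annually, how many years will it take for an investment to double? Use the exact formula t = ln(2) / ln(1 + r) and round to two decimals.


Doubling condition: (1 + r)^t = 2
Take ln of both sides: t × ln(1 + r) = ln(2)
t = ln(2) / ln(1 + r)
t = 0.693147 / 0.084984
t = 8.16

t = ln(2) / ln(1 + r) = 8.16 years


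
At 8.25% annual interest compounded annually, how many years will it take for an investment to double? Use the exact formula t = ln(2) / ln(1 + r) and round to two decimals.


Doubling condition: (1 + r)^t = 2
Take ln of both sides: t × ln(1 + r) = ln(2)
t = ln(2) / ln(1 + r)
t = 0.693147 / 0.079273
t = 8.74

t = ln(2) / ln(1 + r) = 8.74 years


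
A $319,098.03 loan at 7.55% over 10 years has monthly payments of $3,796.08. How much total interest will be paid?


Total paid over the life of the loan = PMT × n.
Total paid = $3,796.08 × 120 = $455,529.60
Total interest = total paid − principal = $455,529.60 − $319,098.03 = $136,431.57

Total interest = (PMT × n) - PV = $136,431.57


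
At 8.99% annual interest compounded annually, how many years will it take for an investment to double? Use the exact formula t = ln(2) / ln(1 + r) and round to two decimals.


Doubling condition: (1 + r)^t = 2
Take ln of both sides: t × ln(1 + r) = ln(2)
t = ln(2) / ln(1 + r)
t = 0.693147 / 0.086086
t = 8.05

t = ln(2) / ln(1 + r) = 8.05 years


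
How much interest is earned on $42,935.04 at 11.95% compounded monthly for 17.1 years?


Compound interest earned = final amount − principal.
A = P(1 + r/n)^(nt) = $42,935.04 × (1 + 0.1195/12)^(12 × 17.1) = $328,005.59
Interest = A − P = $328,005.59 − $42,935.04 = $285,070.55

Interest = A - P = $285,070.55


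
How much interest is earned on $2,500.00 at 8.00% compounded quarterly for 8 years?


Compound interest earned = final amount − principal.
A = P(1 + r/n)^(nt) = $2,500.00 × (1 + 0.08/4)^(4 × 8) = $4,711.35
Interest = A − P = $4,711.35 − $2,500.00 = $2,211.35

Interest = A - P = $2,211.35


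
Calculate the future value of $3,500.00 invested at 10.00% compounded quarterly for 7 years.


Compound interest formula: A = P(1 + r/n)^(nt)
A = $3,500.00 × (1 + 0.1/4)^(4 × 7)
Growth factor: (1 + 0.1/4)^28 = 1.996495
A = $3,500.00 × 1.996495
A = $6,987.73

A = P(1 + r/n)^(nt) = $6,987.73


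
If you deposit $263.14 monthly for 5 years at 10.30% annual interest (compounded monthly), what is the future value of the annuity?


Future value of an ordinary annuity: FV = PMT × ((1 + r)^n − 1) / r
Monthly rate r = 0.103/12 ≈ 0.00858333, n = 60
FV = $263.14 × ((1 + 0.103/12)^60 − 1) / (0.103/12)
FV = $263.14 × 78.054114
FV = $20,539.16

FV = PMT × ((1+r)^n - 1)/r = $20,539.16


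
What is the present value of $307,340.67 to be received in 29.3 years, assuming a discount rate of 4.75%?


Present value formula: PV = FV / (1 + r)^t
PV = $307,340.67 / (1 + 0.0475)^29.3
PV = $307,340.67 / 3.895051
PV = $78,905.43

PV = FV / (1 + r)^t = $78,905.43


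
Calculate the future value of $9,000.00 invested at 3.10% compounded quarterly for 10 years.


Compound interest formula: A = P(1 + r/n)^(nt)
A = $9,000.00 × (1 + 0.031/4)^(4 × 10)
Growth factor: (1 + 0.031/4)^40 = 1.361797
A = $9,000.00 × 1.361797
A = $12,256.17

A = P(1 + r/n)^(nt) = $12,256.17


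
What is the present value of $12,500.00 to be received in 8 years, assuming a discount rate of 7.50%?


Present value formula: PV = FV / (1 + r)^t
PV = $12,500.00 / (1 + 0.075)^8
PV = $12,500.00 / 1.783478
PV = $7,008.78

PV = FV / (1 + r)^t = $7,008.78


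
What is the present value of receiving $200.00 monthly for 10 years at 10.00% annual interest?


Present value of an ordinary annuity: PV = PMT × (1 − (1 + r)^(−n)) / r
Monthly rate r = 0.1/12 ≈ 0.00833333, n = 120
PV = $200.00 × (1 − (1 + 0.1/12)^(−120)) / (0.1/12)
PV = $200.00 × 75.671163
PV = $15,134.23

PV = PMT × (1-(1+r)^(-n))/r = $15,134.23


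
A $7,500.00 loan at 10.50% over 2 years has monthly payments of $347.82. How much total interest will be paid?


Total paid over the life of the loan = PMT × n.
Total paid = $347.82 × 24 = $8,347.68
Total interest = total paid − principal = $8,347.68 − $7,500.00 = $847.68

Total interest = (PMT × n) - PV = $847.68


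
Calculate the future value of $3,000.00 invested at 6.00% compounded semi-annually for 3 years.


Compound interest formula: A = P(1 + r/n)^(nt)
A = $3,000.00 × (1 + 0.06/2)^(2 × 3)
Growth factor: (1 + 0.06/2)^6 = 1.194052
A = $3,000.00 × 1.194052
A = $3,582.16

A = P(1 + r/n)^(nt) = $3,582.16


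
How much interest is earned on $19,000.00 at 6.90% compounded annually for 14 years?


Compound interest earned = final amount − principal.
A = P(1 + r/n)^(nt) = $19,000.00 × (1 + 0.069/1)^(1 × 14) = $48,355.01
Interest = A − P = $48,355.01 − $19,000.00 = $29,355.01

Interest = A - P = $29,355.01


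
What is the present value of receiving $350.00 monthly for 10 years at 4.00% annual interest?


Present value of an ordinary annuity: PV = PMT × (1 − (1 + r)^(−n)) / r
Monthly rate r = 0.04/12 ≈ 0.00333333, n = 120
PV = $350.00 × (1 − (1 + 0.04/12)^(−120)) / (0.04/12)
PV = $350.00 × 98.770175
PV = $34,569.56

PV = PMT × (1-(1+r)^(-n))/r = $34,569.56


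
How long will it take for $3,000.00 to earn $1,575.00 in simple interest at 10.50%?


Rearrange the simple interest formula for t:
I = P × r × t  ⇒  t = I / (P × r)
t = $1,575.00 / ($3,000.00 × 0.105)
t = 5

t = I/(P×r) = 5 years


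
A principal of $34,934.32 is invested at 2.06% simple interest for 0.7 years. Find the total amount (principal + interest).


Total amount formula: A = P(1 + rt) = P + P·r·t
Interest: I = P × r × t = $34,934.32 × 0.0206 × 0.7 = $503.75
A = P + I = $34,934.32 + $503.75 = $35,438.07

A = P + I = P(1 + rt) = $35,438.07


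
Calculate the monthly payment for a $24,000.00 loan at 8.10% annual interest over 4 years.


Loan payment formula: PMT = PV × r / (1 − (1 + r)^(−n))
Monthly rate r = 0.081/12 = 0.00675, n = 48 months
Denominator: 1 − (1 + 0.081/12)^(−48) = 0.275962
PMT = $24,000.00 × (0.081/12) / 0.275962
PMT = $587.04 per month

PMT = PV × r / (1-(1+r)^(-n)) = $587.04/month


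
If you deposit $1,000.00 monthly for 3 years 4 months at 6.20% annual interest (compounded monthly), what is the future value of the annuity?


Future value of an ordinary annuity: FV = PMT × ((1 + r)^n − 1) / r
Monthly rate r = 0.062/12 ≈ 0.00516667, n = 40
FV = $1,000.00 × ((1 + 0.062/12)^40 − 1) / (0.062/12)
FV = $1,000.00 × 44.306829
FV = $44,306.83

FV = PMT × ((1+r)^n - 1)/r = $44,306.83


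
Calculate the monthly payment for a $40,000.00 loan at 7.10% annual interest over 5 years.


Loan payment formula: PMT = PV × r / (1 − (1 + r)^(−n))
Monthly rate r = 0.071/12 ≈ 0.00591667, n = 60 months
Denominator: 1 − (1 + 0.071/12)^(−60) = 0.298093
PMT = $40,000.00 × (0.071/12) / 0.298093
PMT = $793.94 per month

PMT = PV × r / (1-(1+r)^(-n)) = $793.94/month


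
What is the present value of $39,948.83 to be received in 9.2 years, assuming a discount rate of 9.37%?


Present value formula: PV = FV / (1 + r)^t
PV = $39,948.83 / (1 + 0.0937)^9.2
PV = $39,948.83 / 2.279626
PV = $17,524.29

PV = FV / (1 + r)^t = $17,524.29


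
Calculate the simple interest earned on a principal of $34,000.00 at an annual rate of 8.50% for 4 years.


Simple interest formula: I = P × r × t
I = $34,000.00 × 0.085 × 4
I = $11,560.00

I = P × r × t = $11,560.00


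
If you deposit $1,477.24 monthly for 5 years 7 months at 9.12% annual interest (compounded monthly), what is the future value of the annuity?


Future value of an ordinary annuity: FV = PMT × ((1 + r)^n − 1) / r
Monthly rate r = 0.0912/12 = 0.0076, n = 67
FV = $1,477.24 × ((1 + 0.0912/12)^67 − 1) / (0.0912/12)
FV = $1,477.24 × 86.941987
FV = $128,434.18

FV = PMT × ((1+r)^n - 1)/r = $128,434.18


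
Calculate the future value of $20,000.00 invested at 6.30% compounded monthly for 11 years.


Compound interest formula: A = P(1 + r/n)^(nt)
A = $20,000.00 × (1 + 0.063/12)^(12 × 11)
Growth factor: (1 + 0.063/12)^132 = 1.996084
A = $20,000.00 × 1.996084
A = $39,921.68

A = P(1 + r/n)^(nt) = $39,921.68


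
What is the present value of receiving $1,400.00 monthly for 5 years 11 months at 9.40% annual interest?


Present value of an ordinary annuity: PV = PMT × (1 − (1 + r)^(−n)) / r
Monthly rate r = 0.094/12 ≈ 0.00783333, n = 71
PV = $1,400.00 × (1 − (1 + 0.094/12)^(−71)) / (0.094/12)
PV = $1,400.00 × 54.300406
PV = $76,020.57

PV = PMT × (1-(1+r)^(-n))/r = $76,020.57


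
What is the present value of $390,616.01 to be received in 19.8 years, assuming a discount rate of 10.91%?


Present value formula: PV = FV / (1 + r)^t
PV = $390,616.01 / (1 + 0.1091)^19.8
PV = $390,616.01 / 7.769981
PV = $50,272.45

PV = FV / (1 + r)^t = $50,272.45


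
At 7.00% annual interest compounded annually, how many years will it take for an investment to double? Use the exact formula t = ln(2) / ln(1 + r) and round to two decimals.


Doubling condition: (1 + r)^t = 2
Take ln of both sides: t × ln(1 + r) = ln(2)
t = ln(2) / ln(1 + r)
t = 0.693147 / 0.067659
t = 10.24

t = ln(2) / ln(1 + r) = 10.24 years


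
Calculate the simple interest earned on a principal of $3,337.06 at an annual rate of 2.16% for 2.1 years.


Simple interest formula: I = P × r × t
I = $3,337.06 × 0.0216 × 2.1
I = $151.37

I = P × r × t = $151.37


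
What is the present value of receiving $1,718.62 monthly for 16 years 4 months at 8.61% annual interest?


Present value of an ordinary annuity: PV = PMT × (1 − (1 + r)^(−n)) / r
Monthly rate r = 0.0861/12 = 0.007175, n = 196
PV = $1,718.62 × (1 − (1 + 0.0861/12)^(−196)) / (0.0861/12)
PV = $1,718.62 × 105.047834
PV = $180,537.31

PV = PMT × (1-(1+r)^(-n))/r = $180,537.31


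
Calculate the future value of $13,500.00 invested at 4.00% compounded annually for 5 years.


Compound interest formula: A = P(1 + r/n)^(nt)
A = $13,500.00 × (1 + 0.04/1)^(1 × 5)
Growth factor: (1 + 0.04/1)^5 = 1.2166529
A = $13,500.00 × 1.2166529
A = $16,424.81

A = P(1 + r/n)^(nt) = $16,424.81


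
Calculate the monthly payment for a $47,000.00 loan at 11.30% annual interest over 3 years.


Loan payment formula: PMT = PV × r / (1 − (1 + r)^(−n))
Monthly rate r = 0.113/12 ≈ 0.00941667, n = 36 months
Denominator: 1 − (1 + 0.113/12)^(−36) = 0.2863865
PMT = $47,000.00 × (0.113/12) / 0.2863865
PMT = $1,545.41 per month

PMT = PV × r / (1-(1+r)^(-n)) = $1,545.41/month


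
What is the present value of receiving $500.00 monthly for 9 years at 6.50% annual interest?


Present value of an ordinary annuity: PV = PMT × (1 − (1 + r)^(−n)) / r
Monthly rate r = 0.065/12 ≈ 0.00541667, n = 108
PV = $500.00 × (1 − (1 + 0.065/12)^(−108)) / (0.065/12)
PV = $500.00 × 81.602576
PV = $40,801.29

PV = PMT × (1-(1+r)^(-n))/r = $40,801.29


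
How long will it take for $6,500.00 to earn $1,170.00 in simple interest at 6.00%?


Rearrange the simple interest formula for t:
I = P × r × t  ⇒  t = I / (P × r)
t = $1,170.00 / ($6,500.00 × 0.06)
t = 3

t = I/(P×r) = 3 years


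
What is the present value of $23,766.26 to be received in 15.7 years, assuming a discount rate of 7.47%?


Present value formula: PV = FV / (1 + r)^t
PV = $23,766.26 / (1 + 0.0747)^15.7
PV = $23,766.26 / 3.098916
PV = $7,669.22

PV = FV / (1 + r)^t = $7,669.22


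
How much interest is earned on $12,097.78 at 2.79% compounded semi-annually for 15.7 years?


Compound interest earned = final amount − principal.
A = P(1 + r/n)^(nt) = $12,097.78 × (1 + 0.0279/2)^(2 × 15.7) = $18,690.68
Interest = A − P = $18,690.68 − $12,097.78 = $6,592.90

Interest = A - P = $6,592.90


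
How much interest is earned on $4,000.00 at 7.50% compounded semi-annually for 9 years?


Compound interest earned = final amount − principal.
A = P(1 + r/n)^(nt) = $4,000.00 × (1 + 0.075/2)^(2 × 9) = $7,759.72
Interest = A − P = $7,759.72 − $4,000.00 = $3,759.72

Interest = A - P = $3,759.72


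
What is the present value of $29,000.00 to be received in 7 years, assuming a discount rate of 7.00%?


Present value formula: PV = FV / (1 + r)^t
PV = $29,000.00 / (1 + 0.07)^7
PV = $29,000.00 / 1.6057815
PV = $18,059.74

PV = FV / (1 + r)^t = $18,059.74


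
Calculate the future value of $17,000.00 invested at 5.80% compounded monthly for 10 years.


Compound interest formula: A = P(1 + r/n)^(nt)
A = $17,000.00 × (1 + 0.058/12)^(12 × 10)
Growth factor: (1 + 0.058/12)^120 = 1.7835448
A = $17,000.00 × 1.7835448
A = $30,320.26

A = P(1 + r/n)^(nt) = $30,320.26


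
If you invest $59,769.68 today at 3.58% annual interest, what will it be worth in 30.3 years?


Future value formula: FV = PV × (1 + r)^t
FV = $59,769.68 × (1 + 0.0358)^30.3
FV = $59,769.68 × 2.9030865
FV = $173,516.55

FV = PV × (1 + r)^t = $173,516.55


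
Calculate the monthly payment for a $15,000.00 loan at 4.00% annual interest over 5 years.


Loan payment formula: PMT = PV × r / (1 − (1 + r)^(−n))
Monthly rate r = 0.04/12 ≈ 0.00333333, n = 60 months
Denominator: 1 − (1 + 0.04/12)^(−60) = 0.180997
PMT = $15,000.00 × (0.04/12) / 0.180997
PMT = $276.25 per month

PMT = PV × r / (1-(1+r)^(-n)) = $276.25/month


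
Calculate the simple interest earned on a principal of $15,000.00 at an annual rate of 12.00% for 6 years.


Simple interest formula: I = P × r × t
I = $15,000.00 × 0.12 × 6
I = $10,800.00

I = P × r × t = $10,800.00


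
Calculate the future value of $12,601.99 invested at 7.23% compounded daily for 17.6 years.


Compound interest formula: A = P(1 + r/n)^(nt)
A = $12,601.99 × (1 + 0.0723/365)^(365 × 17.6)
Growth factor: (1 + 0.0723/365)^6424 = 3.569245
A = $12,601.99 × 3.569245
A = $44,979.59

A = P(1 + r/n)^(nt) = $44,979.59


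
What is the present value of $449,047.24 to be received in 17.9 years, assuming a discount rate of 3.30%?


Present value formula: PV = FV / (1 + r)^t
PV = $449,047.24 / (1 + 0.033)^17.9
PV = $449,047.24 / 1.78811627
PV = $251,128.66

PV = FV / (1 + r)^t = $251,128.66


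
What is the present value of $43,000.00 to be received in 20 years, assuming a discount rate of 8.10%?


Present value formula: PV = FV / (1 + r)^t
PV = $43,000.00 / (1 + 0.081)^20
PV = $43,000.00 / 4.748035
PV = $9,056.38

PV = FV / (1 + r)^t = $9,056.38


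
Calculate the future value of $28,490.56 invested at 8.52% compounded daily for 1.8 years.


Compound interest formula: A = P(1 + r/n)^(nt)
A = $28,490.56 × (1 + 0.0852/365)^(365 × 1.8)
Growth factor: (1 + 0.0852/365)^657 = 1.1657237
A = $28,490.56 × 1.1657237
A = $33,212.12

A = P(1 + r/n)^(nt) = $33,212.12


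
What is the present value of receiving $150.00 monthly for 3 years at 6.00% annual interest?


Present value of an ordinary annuity: PV = PMT × (1 − (1 + r)^(−n)) / r
Monthly rate r = 0.06/12 = 0.005, n = 36
PV = $150.00 × (1 − (1 + 0.06/12)^(−36)) / (0.06/12)
PV = $150.00 × 32.871016
PV = $4,930.65

PV = PMT × (1-(1+r)^(-n))/r = $4,930.65


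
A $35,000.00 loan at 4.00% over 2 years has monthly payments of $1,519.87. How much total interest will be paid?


Total paid over the life of the loan = PMT × n.
Total paid = $1,519.87 × 24 = $36,476.88
Total interest = total paid − principal = $36,476.88 − $35,000.00 = $1,476.88

Total interest = (PMT × n) - PV = $1,476.88


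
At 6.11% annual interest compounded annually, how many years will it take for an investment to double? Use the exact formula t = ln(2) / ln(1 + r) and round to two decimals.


Doubling condition: (1 + r)^t = 2
Take ln of both sides: t × ln(1 + r) = ln(2)
t = ln(2) / ln(1 + r)
t = 0.693147 / 0.059306
t = 11.69

t = ln(2) / ln(1 + r) = 11.69 years


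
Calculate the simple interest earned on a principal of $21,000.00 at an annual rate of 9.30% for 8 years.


Simple interest formula: I = P × r × t
I = $21,000.00 × 0.093 × 8
I = $15,624.00

I = P × r × t = $15,624.00


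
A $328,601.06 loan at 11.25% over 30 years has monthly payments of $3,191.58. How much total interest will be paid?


Total paid over the life of the loan = PMT × n.
Total paid = $3,191.58 × 360 = $1,148,968.80
Total interest = total paid − principal = $1,148,968.80 − $328,601.06 = $820,367.74

Total interest = (PMT × n) - PV = $820,367.74


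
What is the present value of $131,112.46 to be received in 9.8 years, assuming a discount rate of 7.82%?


Present value formula: PV = FV / (1 + r)^t
PV = $131,112.46 / (1 + 0.0782)^9.8
PV = $131,112.46 / 2.0914785
PV = $62,688.89

PV = FV / (1 + r)^t = $62,688.89


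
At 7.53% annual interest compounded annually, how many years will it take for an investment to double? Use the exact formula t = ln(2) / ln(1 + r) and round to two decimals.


Doubling condition: (1 + r)^t = 2
Take ln of both sides: t × ln(1 + r) = ln(2)
t = ln(2) / ln(1 + r)
t = 0.693147 / 0.072600
t = 9.55

t = ln(2) / ln(1 + r) = 9.55 years


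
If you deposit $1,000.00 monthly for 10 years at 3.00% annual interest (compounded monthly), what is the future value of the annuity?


Future value of an ordinary annuity: FV = PMT × ((1 + r)^n − 1) / r
Monthly rate r = 0.03/12 = 0.0025, n = 120
FV = $1,000.00 × ((1 + 0.03/12)^120 − 1) / (0.03/12)
FV = $1,000.00 × 139.741419
FV = $139,741.42

FV = PMT × ((1+r)^n - 1)/r = $139,741.42


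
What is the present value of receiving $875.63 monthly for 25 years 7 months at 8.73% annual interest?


Present value of an ordinary annuity: PV = PMT × (1 − (1 + r)^(−n)) / r
Monthly rate r = 0.0873/12 = 0.007275, n = 307
PV = $875.63 × (1 − (1 + 0.0873/12)^(−307)) / (0.0873/12)
PV = $875.63 × 122.607468
PV = $107,358.78

PV = PMT × (1-(1+r)^(-n))/r = $107,358.78


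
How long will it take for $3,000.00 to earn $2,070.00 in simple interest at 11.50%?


Rearrange the simple interest formula for t:
I = P × r × t  ⇒  t = I / (P × r)
t = $2,070.00 / ($3,000.00 × 0.115)
t = 6

t = I/(P×r) = 6 years


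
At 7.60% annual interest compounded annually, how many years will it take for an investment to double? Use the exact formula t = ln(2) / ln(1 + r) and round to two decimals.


Doubling condition: (1 + r)^t = 2
Take ln of both sides: t × ln(1 + r) = ln(2)
t = ln(2) / ln(1 + r)
t = 0.693147 / 0.073250
t = 9.46

t = ln(2) / ln(1 + r) = 9.46 years


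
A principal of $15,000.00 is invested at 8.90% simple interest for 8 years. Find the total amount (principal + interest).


Total amount formula: A = P(1 + rt) = P + P·r·t
Interest: I = P × r × t = $15,000.00 × 0.089 × 8 = $10,680.00
A = P + I = $15,000.00 + $10,680.00 = $25,680.00

A = P + I = P(1 + rt) = $25,680.00


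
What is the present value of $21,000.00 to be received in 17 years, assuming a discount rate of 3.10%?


Present value formula: PV = FV / (1 + r)^t
PV = $21,000.00 / (1 + 0.031)^17
PV = $21,000.00 / 1.6803406
PV = $12,497.47

PV = FV / (1 + r)^t = $12,497.47


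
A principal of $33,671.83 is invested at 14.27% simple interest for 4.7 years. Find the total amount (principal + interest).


Total amount formula: A = P(1 + rt) = P + P·r·t
Interest: I = P × r × t = $33,671.83 × 0.1427 × 4.7 = $22,583.36
A = P + I = $33,671.83 + $22,583.36 = $56,255.19

A = P + I = P(1 + rt) = $56,255.19


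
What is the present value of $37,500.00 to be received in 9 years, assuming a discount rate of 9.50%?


Present value formula: PV = FV / (1 + r)^t
PV = $37,500.00 / (1 + 0.095)^9
PV = $37,500.00 / 2.263222
PV = $16,569.30

PV = FV / (1 + r)^t = $16,569.30


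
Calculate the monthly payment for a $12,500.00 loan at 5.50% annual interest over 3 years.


Loan payment formula: PMT = PV × r / (1 − (1 + r)^(−n))
Monthly rate r = 0.055/12 ≈ 0.00458333, n = 36 months
Denominator: 1 − (1 + 0.055/12)^(−36) = 0.151787
PMT = $12,500.00 × (0.055/12) / 0.151787
PMT = $377.45 per month

PMT = PV × r / (1-(1+r)^(-n)) = $377.45/month


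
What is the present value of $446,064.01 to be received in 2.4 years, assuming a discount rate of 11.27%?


Present value formula: PV = FV / (1 + r)^t
PV = $446,064.01 / (1 + 0.1127)^2.4
PV = $446,064.01 / 1.29213357
PV = $345,215.09

PV = FV / (1 + r)^t = $345,215.09


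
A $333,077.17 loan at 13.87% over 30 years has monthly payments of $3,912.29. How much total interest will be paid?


Total paid over the life of the loan = PMT × n.
Total paid = $3,912.29 × 360 = $1,408,424.40
Total interest = total paid − principal = $1,408,424.40 − $333,077.17 = $1,075,347.23

Total interest = (PMT × n) - PV = $1,075,347.23


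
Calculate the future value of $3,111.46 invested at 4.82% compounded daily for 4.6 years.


Compound interest formula: A = P(1 + r/n)^(nt)
A = $3,111.46 × (1 + 0.0482/365)^(365 × 4.6)
Growth factor: (1 + 0.0482/365)^1679 = 1.248204
A = $3,111.46 × 1.248204
A = $3,883.74

A = P(1 + r/n)^(nt) = $3,883.74


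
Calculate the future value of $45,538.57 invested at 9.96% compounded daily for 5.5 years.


Compound interest formula: A = P(1 + r/n)^(nt)
A = $45,538.57 × (1 + 0.0996/365)^(365 × 5.5)
Growth factor: (1 + 0.0996/365)^2007.5 = 1.7293148
A = $45,538.57 × 1.7293148
A = $78,750.52

A = P(1 + r/n)^(nt) = $78,750.52


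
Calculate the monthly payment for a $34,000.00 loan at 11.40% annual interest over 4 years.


Loan payment formula: PMT = PV × r / (1 − (1 + r)^(−n))
Monthly rate r = 0.114/12 = 0.0095, n = 48 months
Denominator: 1 − (1 + 0.114/12)^(−48) = 0.364820
PMT = $34,000.00 × (0.114/12) / 0.364820
PMT = $885.37 per month

PMT = PV × r / (1-(1+r)^(-n)) = $885.37/month


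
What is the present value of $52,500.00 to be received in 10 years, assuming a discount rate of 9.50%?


Present value formula: PV = FV / (1 + r)^t
PV = $52,500.00 / (1 + 0.095)^10
PV = $52,500.00 / 2.478228
PV = $21,184.49

PV = FV / (1 + r)^t = $21,184.49


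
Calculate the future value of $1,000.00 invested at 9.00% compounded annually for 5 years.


Compound interest formula: A = P(1 + r/n)^(nt)
A = $1,000.00 × (1 + 0.09/1)^(1 × 5)
Growth factor: (1 + 0.09/1)^5 = 1.538624
A = $1,000.00 × 1.538624
A = $1,538.62

A = P(1 + r/n)^(nt) = $1,538.62


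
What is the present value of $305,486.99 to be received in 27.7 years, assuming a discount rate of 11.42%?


Present value formula: PV = FV / (1 + r)^t
PV = $305,486.99 / (1 + 0.1142)^27.7
PV = $305,486.99 / 19.993065
PV = $15,279.65

PV = FV / (1 + r)^t = $15,279.65


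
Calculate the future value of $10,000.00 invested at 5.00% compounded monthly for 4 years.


Compound interest formula: A = P(1 + r/n)^(nt)
A = $10,000.00 × (1 + 0.05/12)^(12 × 4)
Growth factor: (1 + 0.05/12)^48 = 1.220895
A = $10,000.00 × 1.220895
A = $12,208.95

A = P(1 + r/n)^(nt) = $12,208.95


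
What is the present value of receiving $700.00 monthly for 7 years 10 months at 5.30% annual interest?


Present value of an ordinary annuity: PV = PMT × (1 − (1 + r)^(−n)) / r
Monthly rate r = 0.053/12 ≈ 0.00441667, n = 94
PV = $700.00 × (1 − (1 + 0.053/12)^(−94)) / (0.053/12)
PV = $700.00 × 76.792291
PV = $53,754.60

PV = PMT × (1-(1+r)^(-n))/r = $53,754.60


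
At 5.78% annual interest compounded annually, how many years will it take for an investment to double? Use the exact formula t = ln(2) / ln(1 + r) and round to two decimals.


Doubling condition: (1 + r)^t = 2
Take ln of both sides: t × ln(1 + r) = ln(2)
t = ln(2) / ln(1 + r)
t = 0.693147 / 0.056191
t = 12.34

t = ln(2) / ln(1 + r) = 12.34 years


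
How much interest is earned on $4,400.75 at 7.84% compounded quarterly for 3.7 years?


Compound interest earned = final amount − principal.
A = P(1 + r/n)^(nt) = $4,400.75 × (1 + 0.0784/4)^(4 × 3.7) = $5,865.27
Interest = A − P = $5,865.27 − $4,400.75 = $1,464.52

Interest = A - P = $1,464.52


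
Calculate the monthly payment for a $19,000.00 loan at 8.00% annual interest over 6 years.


Loan payment formula: PMT = PV × r / (1 − (1 + r)^(−n))
Monthly rate r = 0.08/12 ≈ 0.00666667, n = 72 months
Denominator: 1 − (1 + 0.08/12)^(−72) = 0.380230
PMT = $19,000.00 × (0.08/12) / 0.380230
PMT = $333.13 per month

PMT = PV × r / (1-(1+r)^(-n)) = $333.13/month


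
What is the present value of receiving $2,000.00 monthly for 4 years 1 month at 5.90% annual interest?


Present value of an ordinary annuity: PV = PMT × (1 − (1 + r)^(−n)) / r
Monthly rate r = 0.059/12 ≈ 0.00491667, n = 49
PV = $2,000.00 × (1 − (1 + 0.059/12)^(−49)) / (0.059/12)
PV = $2,000.00 × 43.449928
PV = $86,899.86

PV = PMT × (1-(1+r)^(-n))/r = $86,899.86


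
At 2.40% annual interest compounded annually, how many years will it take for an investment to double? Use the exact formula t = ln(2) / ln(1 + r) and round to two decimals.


Doubling condition: (1 + r)^t = 2
Take ln of both sides: t × ln(1 + r) = ln(2)
t = ln(2) / ln(1 + r)
t = 0.693147 / 0.023717
t = 29.23

t = ln(2) / ln(1 + r) = 29.23 years


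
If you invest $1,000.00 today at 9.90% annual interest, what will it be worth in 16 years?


Future value formula: FV = PV × (1 + r)^t
FV = $1,000.00 × (1 + 0.099)^16
FV = $1,000.00 × 4.528591
FV = $4,528.59

FV = PV × (1 + r)^t = $4,528.59


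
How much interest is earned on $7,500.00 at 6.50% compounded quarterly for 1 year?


Compound interest earned = final amount − principal.
A = P(1 + r/n)^(nt) = $7,500.00 × (1 + 0.065/4)^(4 × 1) = $7,999.51
Interest = A − P = $7,999.51 − $7,500.00 = $499.51

Interest = A - P = $499.51


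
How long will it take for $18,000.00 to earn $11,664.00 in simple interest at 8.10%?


Rearrange the simple interest formula for t:
I = P × r × t  ⇒  t = I / (P × r)
t = $11,664.00 / ($18,000.00 × 0.081)
t = 8

t = I/(P×r) = 8 years


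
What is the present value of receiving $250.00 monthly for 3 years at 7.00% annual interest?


Present value of an ordinary annuity: PV = PMT × (1 − (1 + r)^(−n)) / r
Monthly rate r = 0.07/12 ≈ 0.00583333, n = 36
PV = $250.00 × (1 − (1 + 0.07/12)^(−36)) / (0.07/12)
PV = $250.00 × 32.386464
PV = $8,096.62

PV = PMT × (1-(1+r)^(-n))/r = $8,096.62


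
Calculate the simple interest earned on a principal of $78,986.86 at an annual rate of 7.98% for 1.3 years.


Simple interest formula: I = P × r × t
I = $78,986.86 × 0.0798 × 1.3
I = $8,194.10

I = P × r × t = $8,194.10


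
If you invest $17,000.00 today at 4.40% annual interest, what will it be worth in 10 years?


Future value formula: FV = PV × (1 + r)^t
FV = $17,000.00 × (1 + 0.044)^10
FV = $17,000.00 × 1.5381723
FV = $26,148.93

FV = PV × (1 + r)^t = $26,148.93


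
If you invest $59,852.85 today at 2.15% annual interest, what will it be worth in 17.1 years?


Future value formula: FV = PV × (1 + r)^t
FV = $59,852.85 × (1 + 0.0215)^17.1
FV = $59,852.85 × 1.43871955
FV = $86,111.47

FV = PV × (1 + r)^t = $86,111.47


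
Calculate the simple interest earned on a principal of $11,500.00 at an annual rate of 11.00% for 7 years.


Simple interest formula: I = P × r × t
I = $11,500.00 × 0.11 × 7
I = $8,855.00

I = P × r × t = $8,855.00
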